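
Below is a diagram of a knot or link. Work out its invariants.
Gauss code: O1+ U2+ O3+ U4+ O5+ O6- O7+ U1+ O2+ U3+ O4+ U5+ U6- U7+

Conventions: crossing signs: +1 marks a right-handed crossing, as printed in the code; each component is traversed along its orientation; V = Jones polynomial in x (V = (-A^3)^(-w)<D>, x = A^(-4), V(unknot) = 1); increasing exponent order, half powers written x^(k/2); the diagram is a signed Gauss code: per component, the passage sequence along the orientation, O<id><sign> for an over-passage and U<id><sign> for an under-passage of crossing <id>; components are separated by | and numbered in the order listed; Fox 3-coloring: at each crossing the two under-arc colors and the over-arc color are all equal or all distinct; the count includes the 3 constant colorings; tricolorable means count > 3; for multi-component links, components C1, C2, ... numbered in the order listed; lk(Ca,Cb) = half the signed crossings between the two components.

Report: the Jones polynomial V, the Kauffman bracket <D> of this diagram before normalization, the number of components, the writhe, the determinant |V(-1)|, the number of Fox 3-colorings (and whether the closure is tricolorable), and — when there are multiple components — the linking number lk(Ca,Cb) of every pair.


V(x) = x^2 + x^4 - x^5 + x^6 - x^7
bracket: A^-13 - A^-9 + A^-5 - A^-1 - A^7, w = +5
1 component, writhe +5, over 7 crossings
det 5, colorings 3 of 3^7 — not tricolorable
observation: |V(-1)| = 5: so not tricolorable, since 3 does not divide 5


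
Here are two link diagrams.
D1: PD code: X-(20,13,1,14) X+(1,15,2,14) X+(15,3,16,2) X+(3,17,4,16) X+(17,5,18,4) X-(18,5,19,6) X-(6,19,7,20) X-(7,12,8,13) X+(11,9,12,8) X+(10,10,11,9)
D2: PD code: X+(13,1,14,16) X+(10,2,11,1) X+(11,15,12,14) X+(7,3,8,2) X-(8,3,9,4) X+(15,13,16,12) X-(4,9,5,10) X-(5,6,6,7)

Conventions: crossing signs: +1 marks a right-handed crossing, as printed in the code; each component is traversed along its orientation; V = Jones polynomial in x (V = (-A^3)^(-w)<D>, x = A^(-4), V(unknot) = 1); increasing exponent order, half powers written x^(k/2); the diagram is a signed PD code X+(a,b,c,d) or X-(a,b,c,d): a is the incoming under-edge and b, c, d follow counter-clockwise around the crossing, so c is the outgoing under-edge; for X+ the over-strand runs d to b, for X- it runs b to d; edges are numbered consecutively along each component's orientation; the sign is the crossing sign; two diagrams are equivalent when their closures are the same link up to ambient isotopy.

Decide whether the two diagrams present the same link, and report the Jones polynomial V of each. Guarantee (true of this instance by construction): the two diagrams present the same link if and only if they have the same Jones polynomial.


equivalent: no
V(D1) = 1  (w +2, c 10, <D> = A^6)
D2 (bracket -A^-10 + A^-6 + A^2; 8 crossings at w = +2): V = x + x^3 - x^4
why: comparing 2 Jones polynomials yields 2 groups


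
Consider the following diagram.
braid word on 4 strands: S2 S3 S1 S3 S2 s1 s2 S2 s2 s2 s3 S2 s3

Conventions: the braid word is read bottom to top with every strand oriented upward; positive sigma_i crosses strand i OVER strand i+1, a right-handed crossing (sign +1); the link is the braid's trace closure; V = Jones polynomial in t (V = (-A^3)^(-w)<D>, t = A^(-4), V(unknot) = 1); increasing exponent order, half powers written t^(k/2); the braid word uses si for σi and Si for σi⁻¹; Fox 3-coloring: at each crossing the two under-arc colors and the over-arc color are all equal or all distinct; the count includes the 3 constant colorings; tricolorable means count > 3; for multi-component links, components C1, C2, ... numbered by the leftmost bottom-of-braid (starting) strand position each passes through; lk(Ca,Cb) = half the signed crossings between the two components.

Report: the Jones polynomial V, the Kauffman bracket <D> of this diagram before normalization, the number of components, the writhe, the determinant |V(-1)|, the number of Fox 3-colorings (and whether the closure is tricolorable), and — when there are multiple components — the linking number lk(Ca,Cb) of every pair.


V(t) = -t^-3 + 2t^-2 - 2t^-1 + 3 - 2t + 2t^2 - t^3
bracket: A^-15 - 2A^-11 + 2A^-7 - 3A^-3 + 2A - 2A^5 + A^9, w = -1
1 component, writhe -1, over 13 crossings
det 13, colorings 3 of 3^13 — not tricolorable
observation: palindromic: swapping t for 1/t fixes V


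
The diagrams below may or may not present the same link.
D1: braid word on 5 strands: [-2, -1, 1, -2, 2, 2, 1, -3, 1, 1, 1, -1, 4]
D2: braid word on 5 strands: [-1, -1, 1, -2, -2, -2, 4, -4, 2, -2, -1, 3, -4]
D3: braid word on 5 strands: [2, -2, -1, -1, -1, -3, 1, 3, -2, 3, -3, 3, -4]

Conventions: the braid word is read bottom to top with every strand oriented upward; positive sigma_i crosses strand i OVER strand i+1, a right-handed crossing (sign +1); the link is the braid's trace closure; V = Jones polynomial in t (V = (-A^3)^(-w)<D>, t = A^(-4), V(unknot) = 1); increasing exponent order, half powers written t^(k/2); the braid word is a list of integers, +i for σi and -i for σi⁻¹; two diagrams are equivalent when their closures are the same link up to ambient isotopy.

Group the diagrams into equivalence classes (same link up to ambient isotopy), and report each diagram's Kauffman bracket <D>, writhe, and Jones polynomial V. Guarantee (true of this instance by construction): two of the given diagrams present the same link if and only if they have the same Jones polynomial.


classes: {D1} | {D2} | {D3}
V(D1) = -t^(1/2) - t^(3/2) - t^(5/2) + t^(9/2)  [13 crossings, <D> = -A^-9 + A^-1 + A^3 + A^7, w = +3]
V(D2) = t^(-13/2) - t^(-11/2) + t^(-9/2) - 2t^(-7/2) - t^(-3/2)  (w -5, c 13, <D> = A^-9 + 2A^-1 - A^3 + A^7 - A^11)
D3 (bracket A^-7 + A; 13 crossings at w = -3): V = -t^(-5/2) - t^(-1/2)
note: 3 classes among 3 diagrams; unequal V(t) rules out equality


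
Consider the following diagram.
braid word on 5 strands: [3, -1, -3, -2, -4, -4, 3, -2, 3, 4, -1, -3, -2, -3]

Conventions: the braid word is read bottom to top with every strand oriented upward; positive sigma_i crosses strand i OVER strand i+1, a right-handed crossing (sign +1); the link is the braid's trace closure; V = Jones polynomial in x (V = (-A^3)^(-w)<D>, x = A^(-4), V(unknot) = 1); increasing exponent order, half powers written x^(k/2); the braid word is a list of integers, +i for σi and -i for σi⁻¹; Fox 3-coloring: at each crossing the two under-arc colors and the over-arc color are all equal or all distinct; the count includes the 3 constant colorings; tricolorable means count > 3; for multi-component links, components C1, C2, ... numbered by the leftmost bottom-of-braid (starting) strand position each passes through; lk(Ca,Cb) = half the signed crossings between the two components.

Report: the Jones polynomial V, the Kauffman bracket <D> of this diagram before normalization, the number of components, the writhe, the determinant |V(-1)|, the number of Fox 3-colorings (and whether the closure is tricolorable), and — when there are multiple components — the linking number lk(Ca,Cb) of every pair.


V = -2x^-7 + 3x^-6 - 3x^-5 + 4x^-4 - 3x^-3 + 3x^-2 - 2x^-1 + 1
<D> = A^-18 - 2A^-14 + 3A^-10 - 3A^-6 + 4A^-2 - 3A^2 + 3A^6 - 2A^10 (w = -6)
1 component over 14 crossings, w = -6
9 Fox colorings among 3^14, |V(-1)| = 21: tricolorable
why: det 21 = |V(-1)|; divisible by 3, so tricolorable


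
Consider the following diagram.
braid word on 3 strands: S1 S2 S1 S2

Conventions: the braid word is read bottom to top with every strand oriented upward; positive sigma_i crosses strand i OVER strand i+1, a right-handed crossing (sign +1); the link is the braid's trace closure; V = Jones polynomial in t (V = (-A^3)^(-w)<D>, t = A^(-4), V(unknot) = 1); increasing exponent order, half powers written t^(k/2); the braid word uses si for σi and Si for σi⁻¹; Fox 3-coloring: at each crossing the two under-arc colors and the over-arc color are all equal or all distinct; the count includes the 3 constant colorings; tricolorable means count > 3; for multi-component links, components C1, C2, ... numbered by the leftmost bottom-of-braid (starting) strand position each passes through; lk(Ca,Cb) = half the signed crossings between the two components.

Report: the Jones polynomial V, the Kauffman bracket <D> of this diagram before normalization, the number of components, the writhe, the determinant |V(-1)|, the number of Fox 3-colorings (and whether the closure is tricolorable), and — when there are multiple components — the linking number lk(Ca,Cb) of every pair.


V(t) = -t^-4 + t^-3 + t^-1
bracket: A^-8 + 1 - A^4, w = -4
1 component, writhe -4, over 4 crossings
det 3, colorings 9 of 3^4 — tricolorable
observation: w = -4 shifts under R1 moves; the (-A^3)^(4) factor cancels that in V


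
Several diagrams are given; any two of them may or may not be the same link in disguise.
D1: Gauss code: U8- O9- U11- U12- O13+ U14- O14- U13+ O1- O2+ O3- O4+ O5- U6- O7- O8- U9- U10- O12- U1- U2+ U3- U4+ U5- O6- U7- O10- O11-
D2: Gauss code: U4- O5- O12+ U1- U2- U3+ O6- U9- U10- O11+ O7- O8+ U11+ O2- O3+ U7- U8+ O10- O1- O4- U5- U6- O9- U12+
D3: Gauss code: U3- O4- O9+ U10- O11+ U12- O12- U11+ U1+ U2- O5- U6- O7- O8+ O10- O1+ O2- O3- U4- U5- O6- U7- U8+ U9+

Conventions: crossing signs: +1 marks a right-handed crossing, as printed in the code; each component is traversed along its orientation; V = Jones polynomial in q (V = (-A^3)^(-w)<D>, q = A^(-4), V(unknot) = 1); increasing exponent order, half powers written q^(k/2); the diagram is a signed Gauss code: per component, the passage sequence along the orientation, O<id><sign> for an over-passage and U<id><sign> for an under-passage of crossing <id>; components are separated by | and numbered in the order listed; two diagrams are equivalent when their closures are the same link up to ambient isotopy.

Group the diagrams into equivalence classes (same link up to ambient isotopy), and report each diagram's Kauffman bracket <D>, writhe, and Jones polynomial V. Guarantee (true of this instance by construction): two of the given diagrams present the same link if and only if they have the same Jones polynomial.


classes: {D1} | {D2, D3}
V(D1) = -q^-10 + q^-9 - q^-8 + q^-7 - q^-6 + q^-5 + q^-3  [14 crossings, <D> = A^-12 + A^-4 - 1 + A^4 - A^8 + A^12 - A^16, w = -8]
D2 (bracket A^-8 - A^-4 + 2 - A^4 + A^8 - A^12; 12 crossings at w = -4): V = -q^-6 + q^-5 - q^-4 + 2q^-3 - q^-2 + q^-1
V(D3) = -q^-6 + q^-5 - q^-4 + 2q^-3 - q^-2 + q^-1  (w -4, c 12, <D> = A^-8 - A^-4 + 2 - A^4 + A^8 - A^12)
insight: V(q) takes 2 values over 3 diagrams, fixing the grouping


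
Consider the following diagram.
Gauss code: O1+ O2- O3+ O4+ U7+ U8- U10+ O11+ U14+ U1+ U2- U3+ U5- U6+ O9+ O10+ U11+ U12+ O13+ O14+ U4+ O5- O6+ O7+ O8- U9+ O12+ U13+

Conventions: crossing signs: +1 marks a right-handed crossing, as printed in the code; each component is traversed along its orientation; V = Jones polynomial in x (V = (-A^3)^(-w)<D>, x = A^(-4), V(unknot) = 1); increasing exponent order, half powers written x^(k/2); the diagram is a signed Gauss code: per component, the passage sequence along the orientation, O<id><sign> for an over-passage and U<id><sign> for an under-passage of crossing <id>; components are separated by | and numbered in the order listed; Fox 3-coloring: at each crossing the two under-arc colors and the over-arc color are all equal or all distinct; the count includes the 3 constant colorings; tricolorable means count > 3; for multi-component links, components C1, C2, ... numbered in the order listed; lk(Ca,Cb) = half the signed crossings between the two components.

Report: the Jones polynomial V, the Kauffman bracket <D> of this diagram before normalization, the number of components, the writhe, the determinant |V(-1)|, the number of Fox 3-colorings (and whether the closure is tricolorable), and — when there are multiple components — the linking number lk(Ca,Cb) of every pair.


V = x^3 + x^5 - x^8
<D> = -A^-8 + A^4 + A^12 (w = +8)
1 component over 14 crossings, w = +8
9 Fox colorings among 3^14, |V(-1)| = 3: tricolorable
why: w = +8 (over 14 crossings) is diagram-only; (-A^3)^(-8) removes it from V


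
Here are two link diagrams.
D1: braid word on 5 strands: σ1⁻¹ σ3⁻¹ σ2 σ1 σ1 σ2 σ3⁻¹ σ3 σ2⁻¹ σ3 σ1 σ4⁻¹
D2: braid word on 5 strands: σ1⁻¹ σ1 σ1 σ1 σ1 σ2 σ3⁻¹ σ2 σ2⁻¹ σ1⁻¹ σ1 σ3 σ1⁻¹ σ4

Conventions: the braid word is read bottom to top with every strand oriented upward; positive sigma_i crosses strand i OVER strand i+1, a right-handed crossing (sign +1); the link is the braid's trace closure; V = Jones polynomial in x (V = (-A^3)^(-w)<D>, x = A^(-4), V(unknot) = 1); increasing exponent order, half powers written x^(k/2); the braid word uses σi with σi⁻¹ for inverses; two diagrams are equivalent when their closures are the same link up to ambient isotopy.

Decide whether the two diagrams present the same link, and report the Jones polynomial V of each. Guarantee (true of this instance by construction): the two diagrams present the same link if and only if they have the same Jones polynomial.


equivalent: yes
V(D1) = 1 + x + x^2 + x^3  (w +2, c 12, <D> = A^-6 + A^-2 + A^2 + A^6)
D2 (bracket 1 + A^4 + A^8 + A^12; 14 crossings at w = +4): V = 1 + x + x^2 + x^3
why: one V(x) for all 2 diagrams — one class (guaranteed)


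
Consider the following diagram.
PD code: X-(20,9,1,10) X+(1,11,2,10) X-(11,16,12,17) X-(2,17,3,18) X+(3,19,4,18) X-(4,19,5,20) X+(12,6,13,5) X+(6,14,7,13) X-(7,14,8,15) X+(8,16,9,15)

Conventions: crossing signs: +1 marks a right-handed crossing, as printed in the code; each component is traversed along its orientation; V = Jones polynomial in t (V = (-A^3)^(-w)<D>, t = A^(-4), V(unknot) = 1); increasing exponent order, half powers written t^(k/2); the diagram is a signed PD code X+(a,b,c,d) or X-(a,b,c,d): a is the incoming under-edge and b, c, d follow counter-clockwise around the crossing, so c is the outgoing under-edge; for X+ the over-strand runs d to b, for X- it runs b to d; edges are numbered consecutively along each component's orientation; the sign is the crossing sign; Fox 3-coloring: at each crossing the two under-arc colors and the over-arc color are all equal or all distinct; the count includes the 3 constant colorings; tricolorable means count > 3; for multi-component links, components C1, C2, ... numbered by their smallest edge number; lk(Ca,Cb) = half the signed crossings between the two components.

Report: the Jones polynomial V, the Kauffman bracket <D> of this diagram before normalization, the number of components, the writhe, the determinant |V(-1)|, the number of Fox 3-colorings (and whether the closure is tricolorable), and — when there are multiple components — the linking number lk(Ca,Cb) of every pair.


V(t) = 1
bracket: 1, w = 0
1 component, writhe 0, over 10 crossings
det 1, colorings 3 of 3^10 — not tricolorable
observation: |V(-1)| = 1: so not tricolorable, since 3 does not divide 1


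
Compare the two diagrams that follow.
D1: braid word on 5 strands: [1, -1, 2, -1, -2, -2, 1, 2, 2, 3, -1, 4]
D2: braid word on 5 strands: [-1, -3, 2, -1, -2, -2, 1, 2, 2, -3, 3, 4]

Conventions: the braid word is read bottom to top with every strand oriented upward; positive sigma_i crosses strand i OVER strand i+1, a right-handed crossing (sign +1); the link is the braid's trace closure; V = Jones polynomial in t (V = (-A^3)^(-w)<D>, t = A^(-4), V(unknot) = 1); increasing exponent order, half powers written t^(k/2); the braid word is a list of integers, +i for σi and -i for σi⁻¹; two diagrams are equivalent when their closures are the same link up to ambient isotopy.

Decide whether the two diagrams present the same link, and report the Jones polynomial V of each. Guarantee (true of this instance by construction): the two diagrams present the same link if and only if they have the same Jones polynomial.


equivalent: yes
D1 (bracket -A^-6 + 2A^-2 - 2A^2 + 3A^6 - 2A^10 + 2A^14 - A^18; 12 crossings at w = +2): V = -t^-3 + 2t^-2 - 2t^-1 + 3 - 2t + 2t^2 - t^3
V(D2) = -t^-3 + 2t^-2 - 2t^-1 + 3 - 2t + 2t^2 - t^3  [12 crossings, <D> = -A^-12 + 2A^-8 - 2A^-4 + 3 - 2A^4 + 2A^8 - A^12, w = 0]
observation: from 12 to 12 crossings by R-moves: one link, two diagrams


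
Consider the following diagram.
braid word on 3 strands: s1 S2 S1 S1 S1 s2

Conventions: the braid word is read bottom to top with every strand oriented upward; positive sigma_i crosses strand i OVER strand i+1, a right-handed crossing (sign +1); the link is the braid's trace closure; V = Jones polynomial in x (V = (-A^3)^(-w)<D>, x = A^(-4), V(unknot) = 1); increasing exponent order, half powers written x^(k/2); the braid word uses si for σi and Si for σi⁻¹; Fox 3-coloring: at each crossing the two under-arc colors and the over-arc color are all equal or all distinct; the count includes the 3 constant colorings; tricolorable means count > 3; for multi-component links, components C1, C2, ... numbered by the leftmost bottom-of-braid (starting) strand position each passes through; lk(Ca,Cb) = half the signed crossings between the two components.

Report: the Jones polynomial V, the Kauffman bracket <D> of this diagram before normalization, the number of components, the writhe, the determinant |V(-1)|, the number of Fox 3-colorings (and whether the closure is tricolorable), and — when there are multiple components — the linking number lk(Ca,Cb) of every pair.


Jones polynomial: V(x) = -x^-4 + x^-3 + x^-1
<D> = A^-2 + A^6 - A^10; writhe -2
components 1, writhe -2 (6 crossings)
3-colorings: 9 of 3^6, det 3 — tricolorable
note: w = -2 (over 6 crossings) is diagram-only; (-A^3)^(2) removes it from V


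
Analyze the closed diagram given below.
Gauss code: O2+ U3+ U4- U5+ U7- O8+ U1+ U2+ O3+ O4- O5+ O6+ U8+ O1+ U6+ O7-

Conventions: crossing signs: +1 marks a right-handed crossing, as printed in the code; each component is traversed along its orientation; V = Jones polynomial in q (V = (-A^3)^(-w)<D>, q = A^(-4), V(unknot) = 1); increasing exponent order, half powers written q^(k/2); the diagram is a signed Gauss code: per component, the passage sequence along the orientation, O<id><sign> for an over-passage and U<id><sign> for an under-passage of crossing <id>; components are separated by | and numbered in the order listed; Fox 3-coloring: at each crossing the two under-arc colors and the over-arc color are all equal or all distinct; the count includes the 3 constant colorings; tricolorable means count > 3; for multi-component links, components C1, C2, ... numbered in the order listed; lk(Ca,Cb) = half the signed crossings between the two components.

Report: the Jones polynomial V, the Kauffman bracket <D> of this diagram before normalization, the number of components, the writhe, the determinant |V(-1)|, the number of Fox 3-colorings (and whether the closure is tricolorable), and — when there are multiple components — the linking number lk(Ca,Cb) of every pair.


Jones polynomial: V(q) = q - q^2 + 2q^3 - q^4 + q^5 - q^6
<D> = -A^-12 + A^-8 - A^-4 + 2 - A^4 + A^8; writhe +4
components 1, writhe +4 (8 crossings)
3-colorings: 3 of 3^8, det 7 — not tricolorable
note: the span of V is 5, forcing >= 5 crossings in any diagram


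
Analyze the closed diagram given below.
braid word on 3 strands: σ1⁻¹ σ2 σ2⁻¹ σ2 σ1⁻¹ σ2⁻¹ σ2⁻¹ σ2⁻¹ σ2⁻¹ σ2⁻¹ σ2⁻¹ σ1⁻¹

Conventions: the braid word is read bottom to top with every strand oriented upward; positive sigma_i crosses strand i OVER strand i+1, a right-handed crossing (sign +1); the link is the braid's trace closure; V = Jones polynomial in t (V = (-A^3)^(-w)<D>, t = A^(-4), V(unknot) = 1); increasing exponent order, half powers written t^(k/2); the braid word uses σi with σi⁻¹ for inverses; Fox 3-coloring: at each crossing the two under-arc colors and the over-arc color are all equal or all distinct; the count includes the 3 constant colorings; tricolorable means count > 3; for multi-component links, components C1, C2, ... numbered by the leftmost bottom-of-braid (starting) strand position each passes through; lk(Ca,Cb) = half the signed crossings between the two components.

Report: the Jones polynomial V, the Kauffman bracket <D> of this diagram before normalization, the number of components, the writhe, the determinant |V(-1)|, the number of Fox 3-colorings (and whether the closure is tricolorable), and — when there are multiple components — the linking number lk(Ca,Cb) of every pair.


V = -t^-12 + 2t^-11 - 3t^-10 + 4t^-9 - 5t^-8 + 4t^-7 - 3t^-6 + 3t^-5 - t^-4 + t^-3
<D> = A^-12 - A^-8 + 3A^-4 - 3 + 4A^4 - 5A^8 + 4A^12 - 3A^16 + 2A^20 - A^24 (w = -8)
1 component over 12 crossings, w = -8
9 Fox colorings among 3^12, |V(-1)| = 27: tricolorable
why: w = -8 shifts under R1 moves; the (-A^3)^(8) factor cancels that in V


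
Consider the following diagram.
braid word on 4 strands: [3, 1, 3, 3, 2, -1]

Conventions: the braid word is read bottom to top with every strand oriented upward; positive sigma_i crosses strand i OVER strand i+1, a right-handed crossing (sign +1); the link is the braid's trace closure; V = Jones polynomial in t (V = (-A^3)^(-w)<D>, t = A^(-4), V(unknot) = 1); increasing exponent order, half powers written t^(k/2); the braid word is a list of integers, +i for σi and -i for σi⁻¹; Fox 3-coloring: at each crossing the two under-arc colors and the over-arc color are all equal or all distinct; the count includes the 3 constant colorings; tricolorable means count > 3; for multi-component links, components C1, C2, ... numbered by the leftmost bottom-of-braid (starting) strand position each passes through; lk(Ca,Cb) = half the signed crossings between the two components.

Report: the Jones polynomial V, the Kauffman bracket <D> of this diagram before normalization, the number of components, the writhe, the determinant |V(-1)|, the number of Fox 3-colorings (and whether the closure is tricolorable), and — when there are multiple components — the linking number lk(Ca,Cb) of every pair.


V = -t^(1/2) - t^(3/2) - t^(5/2) + t^(9/2)
<D> = A^-6 - A^2 - A^6 - A^10 (w = +4)
2 components over 6 crossings, w = +4
lk(C1,C2): 0
27 Fox colorings among 3^6, |V(-1)| = 0: tricolorable
why: all 2 components of this link are unlinked algebraically


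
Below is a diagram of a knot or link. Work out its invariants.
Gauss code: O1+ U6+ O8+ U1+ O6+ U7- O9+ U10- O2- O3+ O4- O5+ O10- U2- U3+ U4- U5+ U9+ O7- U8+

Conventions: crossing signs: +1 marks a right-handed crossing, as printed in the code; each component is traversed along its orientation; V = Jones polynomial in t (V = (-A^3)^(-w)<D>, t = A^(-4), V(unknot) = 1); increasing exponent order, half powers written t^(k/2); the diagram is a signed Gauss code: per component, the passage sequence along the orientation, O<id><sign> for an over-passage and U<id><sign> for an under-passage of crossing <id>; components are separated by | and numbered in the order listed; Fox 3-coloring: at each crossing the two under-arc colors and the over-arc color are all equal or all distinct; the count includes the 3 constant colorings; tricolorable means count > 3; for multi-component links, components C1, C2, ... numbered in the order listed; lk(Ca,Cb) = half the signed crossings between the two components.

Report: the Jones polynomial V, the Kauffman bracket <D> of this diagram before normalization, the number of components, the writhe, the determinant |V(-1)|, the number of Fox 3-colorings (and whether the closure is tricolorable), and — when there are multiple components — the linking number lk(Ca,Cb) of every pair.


V(t) = t + t^3 - t^4
bracket: -A^-10 + A^-6 + A^2, w = +2
1 component, writhe +2, over 10 crossings
det 3, colorings 9 of 3^10 — tricolorable
observation: V spans 3 powers of t: at least 3 crossings in any diagram


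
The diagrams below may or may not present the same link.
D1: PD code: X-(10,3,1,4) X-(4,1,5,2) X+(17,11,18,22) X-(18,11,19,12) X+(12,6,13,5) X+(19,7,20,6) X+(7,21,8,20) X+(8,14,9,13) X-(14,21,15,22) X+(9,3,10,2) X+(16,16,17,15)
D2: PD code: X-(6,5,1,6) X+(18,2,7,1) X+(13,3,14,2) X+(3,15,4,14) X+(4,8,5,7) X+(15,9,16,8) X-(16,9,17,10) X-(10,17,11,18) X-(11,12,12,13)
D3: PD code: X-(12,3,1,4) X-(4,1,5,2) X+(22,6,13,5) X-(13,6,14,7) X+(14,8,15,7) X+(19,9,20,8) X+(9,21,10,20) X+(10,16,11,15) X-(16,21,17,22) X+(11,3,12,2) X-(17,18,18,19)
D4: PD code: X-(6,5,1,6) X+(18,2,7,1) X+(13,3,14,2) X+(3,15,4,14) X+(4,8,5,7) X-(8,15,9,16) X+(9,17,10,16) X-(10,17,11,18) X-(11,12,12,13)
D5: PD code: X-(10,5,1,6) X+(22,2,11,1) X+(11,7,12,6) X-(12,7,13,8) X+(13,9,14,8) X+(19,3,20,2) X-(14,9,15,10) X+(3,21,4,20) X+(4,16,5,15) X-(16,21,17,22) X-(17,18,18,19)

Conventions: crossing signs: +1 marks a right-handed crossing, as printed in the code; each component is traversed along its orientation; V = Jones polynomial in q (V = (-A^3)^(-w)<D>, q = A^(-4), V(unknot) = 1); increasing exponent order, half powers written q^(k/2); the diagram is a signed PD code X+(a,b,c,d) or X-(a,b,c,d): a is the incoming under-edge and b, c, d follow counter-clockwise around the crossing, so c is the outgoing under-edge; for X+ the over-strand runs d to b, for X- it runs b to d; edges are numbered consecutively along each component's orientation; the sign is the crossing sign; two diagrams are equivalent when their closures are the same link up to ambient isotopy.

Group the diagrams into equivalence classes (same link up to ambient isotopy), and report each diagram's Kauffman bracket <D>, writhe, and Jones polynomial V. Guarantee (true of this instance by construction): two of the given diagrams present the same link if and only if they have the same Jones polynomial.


equivalence classes: {D1, D2, D3, D4, D5}
D1 (bracket A^-9 + A^-1 - A^3 + A^7; 11 crossings at w = +3): V = -q^(1/2) + q^(3/2) - q^(5/2) - q^(9/2)
V(D2) = -q^(1/2) + q^(3/2) - q^(5/2) - q^(9/2)  (w +1, c 9, <D> = A^-15 + A^-7 - A^-3 + A)
V(D3) = -q^(1/2) + q^(3/2) - q^(5/2) - q^(9/2)  (w +1, c 11, <D> = A^-15 + A^-7 - A^-3 + A)
V(D4) = -q^(1/2) + q^(3/2) - q^(5/2) - q^(9/2)  (w +1, c 9, <D> = A^-15 + A^-7 - A^-3 + A)
D5 (bracket A^-15 + A^-7 - A^-3 + A; 11 crossings at w = +1): V = -q^(1/2) + q^(3/2) - q^(5/2) - q^(9/2)
key observation: one V(q) for all 5 diagrams — one class (guaranteed)


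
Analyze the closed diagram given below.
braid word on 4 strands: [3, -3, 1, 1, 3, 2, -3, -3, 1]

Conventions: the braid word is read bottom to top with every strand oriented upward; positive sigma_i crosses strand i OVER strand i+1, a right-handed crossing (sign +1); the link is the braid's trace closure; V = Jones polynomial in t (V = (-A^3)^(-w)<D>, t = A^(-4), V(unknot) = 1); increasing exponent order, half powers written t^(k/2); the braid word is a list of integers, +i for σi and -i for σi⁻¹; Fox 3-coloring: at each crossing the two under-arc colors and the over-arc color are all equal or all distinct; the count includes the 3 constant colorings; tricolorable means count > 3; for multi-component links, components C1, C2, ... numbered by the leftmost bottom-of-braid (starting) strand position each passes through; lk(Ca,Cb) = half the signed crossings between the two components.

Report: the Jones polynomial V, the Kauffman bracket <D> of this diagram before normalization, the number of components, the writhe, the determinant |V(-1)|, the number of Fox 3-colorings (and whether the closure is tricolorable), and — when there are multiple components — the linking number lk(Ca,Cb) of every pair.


V(t) = t + t^3 - t^4
bracket: A^-7 - A^-3 - A^5, w = +3
1 component, writhe +3, over 9 crossings
det 3, colorings 9 of 3^9 — tricolorable
observation: free reduction leaves σ1 σ1 σ3 σ2 σ3⁻¹ σ3⁻¹ σ1 of the original 9 letters


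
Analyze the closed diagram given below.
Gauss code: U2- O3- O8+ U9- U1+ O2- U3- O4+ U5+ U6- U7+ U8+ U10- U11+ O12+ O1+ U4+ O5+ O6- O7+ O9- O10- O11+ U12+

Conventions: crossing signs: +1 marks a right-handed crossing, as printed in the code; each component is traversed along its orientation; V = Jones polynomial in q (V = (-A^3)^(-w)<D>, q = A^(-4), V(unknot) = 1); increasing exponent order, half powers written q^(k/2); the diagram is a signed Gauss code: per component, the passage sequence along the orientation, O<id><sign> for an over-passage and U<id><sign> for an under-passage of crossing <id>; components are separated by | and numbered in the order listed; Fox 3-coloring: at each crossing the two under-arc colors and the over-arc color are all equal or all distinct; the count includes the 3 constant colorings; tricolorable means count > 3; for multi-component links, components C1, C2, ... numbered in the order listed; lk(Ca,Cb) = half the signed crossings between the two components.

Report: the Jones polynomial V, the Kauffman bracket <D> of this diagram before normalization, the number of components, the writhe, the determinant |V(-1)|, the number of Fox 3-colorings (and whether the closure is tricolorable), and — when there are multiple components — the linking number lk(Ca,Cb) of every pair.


V(q) = -q^-1 + 2 - q + 2q^2 - q^3 + q^4 - q^5
bracket: -A^-14 + A^-10 - A^-6 + 2A^-2 - A^2 + 2A^6 - A^10, w = +2
1 component, writhe +2, over 12 crossings
det 9, colorings 9 of 3^12 — tricolorable
observation: V spans 6 powers of q: at least 6 crossings in any diagram


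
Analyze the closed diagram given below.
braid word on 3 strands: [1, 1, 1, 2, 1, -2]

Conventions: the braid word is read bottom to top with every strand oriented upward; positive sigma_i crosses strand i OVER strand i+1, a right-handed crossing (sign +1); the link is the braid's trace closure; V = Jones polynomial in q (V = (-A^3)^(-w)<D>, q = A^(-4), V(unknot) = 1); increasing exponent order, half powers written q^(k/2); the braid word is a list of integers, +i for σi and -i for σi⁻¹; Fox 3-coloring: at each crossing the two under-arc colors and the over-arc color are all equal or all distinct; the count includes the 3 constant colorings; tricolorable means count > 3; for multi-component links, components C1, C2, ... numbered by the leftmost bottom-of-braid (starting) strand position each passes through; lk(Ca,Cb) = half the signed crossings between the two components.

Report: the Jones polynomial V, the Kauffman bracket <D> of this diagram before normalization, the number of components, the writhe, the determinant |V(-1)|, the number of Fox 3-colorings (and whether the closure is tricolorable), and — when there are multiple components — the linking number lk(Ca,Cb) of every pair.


V(q) = q + q^3 - q^4
bracket: -A^-4 + 1 + A^8, w = +4
1 component, writhe +4, over 6 crossings
det 3, colorings 9 of 3^6 — tricolorable
observation: V spans 3 powers of q: at least 3 crossings in any diagram


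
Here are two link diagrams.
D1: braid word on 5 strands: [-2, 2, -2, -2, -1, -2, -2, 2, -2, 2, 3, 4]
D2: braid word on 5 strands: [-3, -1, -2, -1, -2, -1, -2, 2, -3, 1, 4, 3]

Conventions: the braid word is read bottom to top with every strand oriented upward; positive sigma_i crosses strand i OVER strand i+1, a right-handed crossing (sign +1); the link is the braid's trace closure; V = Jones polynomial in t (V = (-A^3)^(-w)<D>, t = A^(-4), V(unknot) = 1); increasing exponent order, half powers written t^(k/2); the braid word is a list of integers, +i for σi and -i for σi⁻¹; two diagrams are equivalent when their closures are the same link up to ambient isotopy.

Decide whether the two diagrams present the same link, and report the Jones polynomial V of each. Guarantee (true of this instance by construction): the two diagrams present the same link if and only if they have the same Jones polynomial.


same link: yes
V(D1) = -t^-4 + t^-3 + t^-1  [12 crossings, <D> = A^-2 + A^6 - A^10, w = -2]
D2 (bracket A^-8 + 1 - A^4; 12 crossings at w = -4): V = -t^-4 + t^-3 + t^-1
note: D2 (12 crossings) and D1 (12) are Markov-related braid presentations


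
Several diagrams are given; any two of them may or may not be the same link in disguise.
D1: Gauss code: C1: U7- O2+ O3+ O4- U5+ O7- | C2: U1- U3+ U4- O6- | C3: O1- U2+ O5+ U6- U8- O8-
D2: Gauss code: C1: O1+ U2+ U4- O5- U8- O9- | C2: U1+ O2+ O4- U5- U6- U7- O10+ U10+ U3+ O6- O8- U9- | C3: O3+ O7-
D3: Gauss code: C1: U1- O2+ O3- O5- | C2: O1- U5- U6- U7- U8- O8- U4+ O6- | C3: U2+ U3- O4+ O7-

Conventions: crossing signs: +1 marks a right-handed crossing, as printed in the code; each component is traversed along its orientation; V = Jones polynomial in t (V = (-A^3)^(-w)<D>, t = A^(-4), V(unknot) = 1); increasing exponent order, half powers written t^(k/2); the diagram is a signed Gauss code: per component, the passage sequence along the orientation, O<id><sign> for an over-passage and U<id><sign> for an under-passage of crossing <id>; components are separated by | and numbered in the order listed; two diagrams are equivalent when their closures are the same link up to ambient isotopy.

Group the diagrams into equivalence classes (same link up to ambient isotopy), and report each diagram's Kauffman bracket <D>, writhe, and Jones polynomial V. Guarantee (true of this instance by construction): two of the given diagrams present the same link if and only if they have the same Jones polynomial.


classes: {D1} | {D2, D3}
V(D1) = t^-2 + 2 + t^2  [8 crossings, <D> = A^-14 + 2A^-6 + A^2, w = -2]
V(D2) = t^-3 + t^-2 + t^-1 + 1  [10 crossings, <D> = A^-6 + A^-2 + A^2 + A^6, w = -2]
V(D3) = t^-3 + t^-2 + t^-1 + 1  (w -4, c 8, <D> = A^-12 + A^-8 + A^-4 + 1)
insight: 2 classes among 3 diagrams; unequal V(t) rules out equality


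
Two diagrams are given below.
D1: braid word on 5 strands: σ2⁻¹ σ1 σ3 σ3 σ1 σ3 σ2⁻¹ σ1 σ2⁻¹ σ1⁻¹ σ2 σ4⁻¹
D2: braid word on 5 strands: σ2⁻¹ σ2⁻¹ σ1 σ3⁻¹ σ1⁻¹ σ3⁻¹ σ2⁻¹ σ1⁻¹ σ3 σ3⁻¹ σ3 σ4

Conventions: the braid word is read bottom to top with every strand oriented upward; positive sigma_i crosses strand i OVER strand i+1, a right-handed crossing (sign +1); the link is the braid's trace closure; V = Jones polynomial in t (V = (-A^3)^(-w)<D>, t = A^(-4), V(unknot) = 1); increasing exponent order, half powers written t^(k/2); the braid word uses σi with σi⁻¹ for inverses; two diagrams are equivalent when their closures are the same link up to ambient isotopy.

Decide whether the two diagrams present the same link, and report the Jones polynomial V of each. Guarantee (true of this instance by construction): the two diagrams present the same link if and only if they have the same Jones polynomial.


same link: no
V(D1) = t^-1 - 1 + 2t - 3t^2 + 3t^3 - 2t^4 + 2t^5 - t^6  [12 crossings, <D> = -A^-18 + 2A^-14 - 2A^-10 + 3A^-6 - 3A^-2 + 2A^2 - A^6 + A^10, w = +2]
V(D2) = -t^-6 + t^-5 - t^-4 + 2t^-3 - t^-2 + t^-1  (w -4, c 12, <D> = A^-8 - A^-4 + 2 - A^4 + A^8 - A^12)
note: comparing 2 Jones polynomials yields 2 groups


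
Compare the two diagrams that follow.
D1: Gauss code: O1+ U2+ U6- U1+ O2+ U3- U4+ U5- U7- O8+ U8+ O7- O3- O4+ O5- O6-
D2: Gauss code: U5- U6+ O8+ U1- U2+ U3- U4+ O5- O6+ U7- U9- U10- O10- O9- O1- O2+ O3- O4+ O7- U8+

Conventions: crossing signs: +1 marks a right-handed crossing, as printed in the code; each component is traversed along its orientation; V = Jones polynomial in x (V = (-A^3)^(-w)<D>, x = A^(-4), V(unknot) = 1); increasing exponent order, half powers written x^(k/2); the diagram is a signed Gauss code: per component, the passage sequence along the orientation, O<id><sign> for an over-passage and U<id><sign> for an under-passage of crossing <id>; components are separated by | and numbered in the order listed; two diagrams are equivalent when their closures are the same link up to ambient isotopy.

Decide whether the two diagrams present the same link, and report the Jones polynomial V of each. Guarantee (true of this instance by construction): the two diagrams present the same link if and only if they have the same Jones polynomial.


same link: yes
V(D1) = 1  [8 crossings, <D> = 1, w = 0]
D2 (bracket A^-6; 10 crossings at w = -2): V = 1
note: Reidemeister moves carry D1 (8 crossings) to D2 (10)


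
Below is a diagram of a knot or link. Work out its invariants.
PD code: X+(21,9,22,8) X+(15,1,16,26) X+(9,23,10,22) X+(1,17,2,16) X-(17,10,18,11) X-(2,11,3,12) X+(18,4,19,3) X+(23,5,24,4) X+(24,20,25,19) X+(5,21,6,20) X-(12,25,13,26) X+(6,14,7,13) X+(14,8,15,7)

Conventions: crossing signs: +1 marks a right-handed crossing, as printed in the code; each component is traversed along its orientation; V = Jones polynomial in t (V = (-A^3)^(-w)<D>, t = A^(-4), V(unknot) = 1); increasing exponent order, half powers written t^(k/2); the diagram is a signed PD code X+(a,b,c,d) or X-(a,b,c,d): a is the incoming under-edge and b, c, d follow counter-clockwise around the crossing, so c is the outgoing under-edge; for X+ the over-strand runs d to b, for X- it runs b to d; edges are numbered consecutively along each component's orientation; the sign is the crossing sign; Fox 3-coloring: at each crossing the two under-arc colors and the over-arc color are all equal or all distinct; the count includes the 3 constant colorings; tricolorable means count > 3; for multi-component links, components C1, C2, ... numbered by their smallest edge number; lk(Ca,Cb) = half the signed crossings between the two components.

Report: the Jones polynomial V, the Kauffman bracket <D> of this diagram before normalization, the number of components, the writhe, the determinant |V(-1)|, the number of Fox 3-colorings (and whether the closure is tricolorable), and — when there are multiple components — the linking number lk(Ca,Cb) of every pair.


V = t - 2t^2 + 4t^3 - 4t^4 + 5t^5 - 4t^6 + 3t^7 - 3t^8 + t^9
<D> = -A^-15 + 3A^-11 - 3A^-7 + 4A^-3 - 5A + 4A^5 - 4A^9 + 2A^13 - A^17 (w = +7)
1 component over 13 crossings, w = +7
9 Fox colorings among 3^13, |V(-1)| = 27: tricolorable
why: w = +7 shifts under R1 moves; the (-A^3)^(-7) factor cancels that in V


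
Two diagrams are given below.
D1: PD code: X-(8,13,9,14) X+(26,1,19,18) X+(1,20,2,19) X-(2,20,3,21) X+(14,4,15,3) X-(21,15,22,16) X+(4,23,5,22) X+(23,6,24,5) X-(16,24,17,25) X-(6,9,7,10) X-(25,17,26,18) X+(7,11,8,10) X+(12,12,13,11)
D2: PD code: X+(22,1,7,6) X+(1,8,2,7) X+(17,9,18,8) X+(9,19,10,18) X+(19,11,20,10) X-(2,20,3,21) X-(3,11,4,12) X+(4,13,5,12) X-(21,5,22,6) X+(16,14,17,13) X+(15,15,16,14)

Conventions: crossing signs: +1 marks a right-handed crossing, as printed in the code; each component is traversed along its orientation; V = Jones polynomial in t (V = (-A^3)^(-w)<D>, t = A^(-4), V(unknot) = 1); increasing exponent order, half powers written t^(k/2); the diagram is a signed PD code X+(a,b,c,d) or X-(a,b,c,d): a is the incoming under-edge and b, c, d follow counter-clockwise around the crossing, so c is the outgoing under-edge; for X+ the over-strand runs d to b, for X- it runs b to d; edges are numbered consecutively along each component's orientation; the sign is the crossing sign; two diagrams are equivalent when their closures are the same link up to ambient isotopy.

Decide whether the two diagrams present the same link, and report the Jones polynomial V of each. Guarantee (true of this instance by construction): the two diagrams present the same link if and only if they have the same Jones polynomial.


equivalent: no
D1 (bracket -A^-11 + 2A^-7 - A^-3 + 2A - A^5 + A^9; 13 crossings at w = +1): V = -t^(-3/2) + t^(-1/2) - 2t^(1/2) + t^(3/2) - 2t^(5/2) + t^(7/2)
V(D2) = -t^(1/2) - t^(3/2) - t^(5/2) + t^(9/2)  (w +5, c 11, <D> = -A^-3 + A^5 + A^9 + A^13)
key observation: 2 classes among 2 diagrams; unequal V(t) rules out equality


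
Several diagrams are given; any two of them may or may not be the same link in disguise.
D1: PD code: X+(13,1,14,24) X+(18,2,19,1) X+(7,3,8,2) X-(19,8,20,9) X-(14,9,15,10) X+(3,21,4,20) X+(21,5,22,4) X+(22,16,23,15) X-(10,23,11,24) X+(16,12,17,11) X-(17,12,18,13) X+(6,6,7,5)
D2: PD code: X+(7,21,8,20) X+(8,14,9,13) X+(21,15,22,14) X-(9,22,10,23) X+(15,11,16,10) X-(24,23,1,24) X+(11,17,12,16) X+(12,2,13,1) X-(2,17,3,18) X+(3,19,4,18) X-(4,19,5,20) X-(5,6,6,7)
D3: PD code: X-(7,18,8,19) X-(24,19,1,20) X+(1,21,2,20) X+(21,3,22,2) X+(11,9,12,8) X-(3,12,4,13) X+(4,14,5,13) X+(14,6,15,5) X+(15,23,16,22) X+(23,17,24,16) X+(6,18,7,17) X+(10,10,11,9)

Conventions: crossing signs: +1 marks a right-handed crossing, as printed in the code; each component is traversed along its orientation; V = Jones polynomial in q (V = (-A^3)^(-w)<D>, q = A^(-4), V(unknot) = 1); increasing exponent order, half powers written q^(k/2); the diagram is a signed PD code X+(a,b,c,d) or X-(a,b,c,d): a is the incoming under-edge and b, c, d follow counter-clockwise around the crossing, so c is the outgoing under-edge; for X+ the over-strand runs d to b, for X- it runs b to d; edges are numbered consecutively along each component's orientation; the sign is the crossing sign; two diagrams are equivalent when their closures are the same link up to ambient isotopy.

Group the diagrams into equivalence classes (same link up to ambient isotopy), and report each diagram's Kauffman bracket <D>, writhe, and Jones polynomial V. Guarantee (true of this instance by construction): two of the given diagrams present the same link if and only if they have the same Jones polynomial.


grouping into links: {D1, D2} | {D3}
V(D1) = q - q^2 + 2q^3 - q^4 + q^5 - q^6  (w +4, c 12, <D> = -A^-12 + A^-8 - A^-4 + 2 - A^4 + A^8)
V(D2) = q - q^2 + 2q^3 - q^4 + q^5 - q^6  [12 crossings, <D> = -A^-18 + A^-14 - A^-10 + 2A^-6 - A^-2 + A^2, w = +2]
D3 (bracket -A^2 + A^6 + A^14; 12 crossings at w = +6): V = q + q^3 - q^4
why: comparing 3 Jones polynomials yields 2 groups
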